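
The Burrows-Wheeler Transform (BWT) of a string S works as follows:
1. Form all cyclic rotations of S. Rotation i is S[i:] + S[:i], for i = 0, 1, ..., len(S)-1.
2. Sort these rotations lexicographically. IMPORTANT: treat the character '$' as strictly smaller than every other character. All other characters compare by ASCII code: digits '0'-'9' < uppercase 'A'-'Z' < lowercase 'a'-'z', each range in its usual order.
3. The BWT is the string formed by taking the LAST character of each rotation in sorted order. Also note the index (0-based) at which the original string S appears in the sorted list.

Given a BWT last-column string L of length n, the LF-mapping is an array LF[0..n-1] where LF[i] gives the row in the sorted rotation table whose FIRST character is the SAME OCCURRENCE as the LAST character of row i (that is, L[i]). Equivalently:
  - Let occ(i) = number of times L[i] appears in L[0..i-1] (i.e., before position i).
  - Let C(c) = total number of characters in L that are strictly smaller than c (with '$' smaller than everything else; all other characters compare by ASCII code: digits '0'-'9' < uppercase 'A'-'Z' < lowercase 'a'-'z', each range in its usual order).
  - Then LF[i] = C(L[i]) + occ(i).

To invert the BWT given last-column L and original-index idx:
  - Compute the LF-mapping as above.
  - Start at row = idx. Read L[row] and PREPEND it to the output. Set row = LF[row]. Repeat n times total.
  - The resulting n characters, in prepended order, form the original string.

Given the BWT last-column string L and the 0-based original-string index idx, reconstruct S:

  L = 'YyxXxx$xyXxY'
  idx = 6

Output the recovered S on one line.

Answer: xYyxxxXxyXY$

Derivation:
LF mapping: 3 10 5 1 6 7 0 8 11 2 9 4
Walk LF starting at row 6, prepending L[row]:
  step 1: row=6, L[6]='$', prepend. Next row=LF[6]=0
  step 2: row=0, L[0]='Y', prepend. Next row=LF[0]=3
  step 3: row=3, L[3]='X', prepend. Next row=LF[3]=1
  step 4: row=1, L[1]='y', prepend. Next row=LF[1]=10
  step 5: row=10, L[10]='x', prepend. Next row=LF[10]=9
  step 6: row=9, L[9]='X', prepend. Next row=LF[9]=2
  step 7: row=2, L[2]='x', prepend. Next row=LF[2]=5
  step 8: row=5, L[5]='x', prepend. Next row=LF[5]=7
  step 9: row=7, L[7]='x', prepend. Next row=LF[7]=8
  step 10: row=8, L[8]='y', prepend. Next row=LF[8]=11
  step 11: row=11, L[11]='Y', prepend. Next row=LF[11]=4
  step 12: row=4, L[4]='x', prepend. Next row=LF[4]=6
Reversed output: xYyxxxXxyXY$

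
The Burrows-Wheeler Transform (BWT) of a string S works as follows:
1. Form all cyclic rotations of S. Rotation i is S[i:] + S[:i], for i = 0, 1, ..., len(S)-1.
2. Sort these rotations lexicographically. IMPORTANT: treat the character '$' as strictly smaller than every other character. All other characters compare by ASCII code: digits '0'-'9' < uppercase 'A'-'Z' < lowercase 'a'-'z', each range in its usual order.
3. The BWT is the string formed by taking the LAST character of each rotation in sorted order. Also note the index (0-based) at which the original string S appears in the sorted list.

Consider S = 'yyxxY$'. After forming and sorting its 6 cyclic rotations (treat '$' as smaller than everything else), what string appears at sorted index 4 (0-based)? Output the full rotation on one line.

Answer: yxxY$y

Derivation:
All 6 rotations (rotation i = S[i:]+S[:i]):
  rot[0] = yyxxY$
  rot[1] = yxxY$y
  rot[2] = xxY$yy
  rot[3] = xY$yyx
  rot[4] = Y$yyxx
  rot[5] = $yyxxY
Sorted (with $ < everything):
  sorted[0] = $yyxxY
  sorted[1] = Y$yyxx
  sorted[2] = xY$yyx
  sorted[3] = xxY$yy
  sorted[4] = yxxY$y
  sorted[5] = yyxxY$
sorted[4] = yxxY$y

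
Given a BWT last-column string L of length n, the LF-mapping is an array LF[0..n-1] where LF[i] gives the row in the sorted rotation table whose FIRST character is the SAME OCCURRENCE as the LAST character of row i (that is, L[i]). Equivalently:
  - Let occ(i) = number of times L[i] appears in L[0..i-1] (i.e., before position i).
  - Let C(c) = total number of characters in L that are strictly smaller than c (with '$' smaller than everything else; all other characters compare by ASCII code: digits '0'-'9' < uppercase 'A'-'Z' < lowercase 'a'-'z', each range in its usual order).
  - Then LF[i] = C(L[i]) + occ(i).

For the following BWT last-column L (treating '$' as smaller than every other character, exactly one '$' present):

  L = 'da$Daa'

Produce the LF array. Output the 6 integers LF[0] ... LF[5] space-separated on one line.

Char counts: '$':1, 'D':1, 'a':3, 'd':1
C (first-col start): C('$')=0, C('D')=1, C('a')=2, C('d')=5
L[0]='d': occ=0, LF[0]=C('d')+0=5+0=5
L[1]='a': occ=0, LF[1]=C('a')+0=2+0=2
L[2]='$': occ=0, LF[2]=C('$')+0=0+0=0
L[3]='D': occ=0, LF[3]=C('D')+0=1+0=1
L[4]='a': occ=1, LF[4]=C('a')+1=2+1=3
L[5]='a': occ=2, LF[5]=C('a')+2=2+2=4

Answer: 5 2 0 1 3 4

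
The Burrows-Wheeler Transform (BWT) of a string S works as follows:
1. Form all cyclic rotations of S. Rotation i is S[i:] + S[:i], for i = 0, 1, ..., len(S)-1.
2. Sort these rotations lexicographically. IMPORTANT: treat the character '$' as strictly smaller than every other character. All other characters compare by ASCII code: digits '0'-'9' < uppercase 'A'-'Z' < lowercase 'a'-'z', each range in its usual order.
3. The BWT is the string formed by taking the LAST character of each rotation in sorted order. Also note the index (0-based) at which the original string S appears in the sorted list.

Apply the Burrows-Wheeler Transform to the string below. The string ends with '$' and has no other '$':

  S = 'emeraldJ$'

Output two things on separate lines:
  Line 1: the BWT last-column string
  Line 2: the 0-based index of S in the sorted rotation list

All 9 rotations (rotation i = S[i:]+S[:i]):
  rot[0] = emeraldJ$
  rot[1] = meraldJ$e
  rot[2] = eraldJ$em
  rot[3] = raldJ$eme
  rot[4] = aldJ$emer
  rot[5] = ldJ$emera
  rot[6] = dJ$emeral
  rot[7] = J$emerald
  rot[8] = $emeraldJ
Sorted (with $ < everything):
  sorted[0] = $emeraldJ  (last char: 'J')
  sorted[1] = J$emerald  (last char: 'd')
  sorted[2] = aldJ$emer  (last char: 'r')
  sorted[3] = dJ$emeral  (last char: 'l')
  sorted[4] = emeraldJ$  (last char: '$')
  sorted[5] = eraldJ$em  (last char: 'm')
  sorted[6] = ldJ$emera  (last char: 'a')
  sorted[7] = meraldJ$e  (last char: 'e')
  sorted[8] = raldJ$eme  (last char: 'e')
Last column: Jdrl$maee
Original string S is at sorted index 4

Answer: Jdrl$maee
4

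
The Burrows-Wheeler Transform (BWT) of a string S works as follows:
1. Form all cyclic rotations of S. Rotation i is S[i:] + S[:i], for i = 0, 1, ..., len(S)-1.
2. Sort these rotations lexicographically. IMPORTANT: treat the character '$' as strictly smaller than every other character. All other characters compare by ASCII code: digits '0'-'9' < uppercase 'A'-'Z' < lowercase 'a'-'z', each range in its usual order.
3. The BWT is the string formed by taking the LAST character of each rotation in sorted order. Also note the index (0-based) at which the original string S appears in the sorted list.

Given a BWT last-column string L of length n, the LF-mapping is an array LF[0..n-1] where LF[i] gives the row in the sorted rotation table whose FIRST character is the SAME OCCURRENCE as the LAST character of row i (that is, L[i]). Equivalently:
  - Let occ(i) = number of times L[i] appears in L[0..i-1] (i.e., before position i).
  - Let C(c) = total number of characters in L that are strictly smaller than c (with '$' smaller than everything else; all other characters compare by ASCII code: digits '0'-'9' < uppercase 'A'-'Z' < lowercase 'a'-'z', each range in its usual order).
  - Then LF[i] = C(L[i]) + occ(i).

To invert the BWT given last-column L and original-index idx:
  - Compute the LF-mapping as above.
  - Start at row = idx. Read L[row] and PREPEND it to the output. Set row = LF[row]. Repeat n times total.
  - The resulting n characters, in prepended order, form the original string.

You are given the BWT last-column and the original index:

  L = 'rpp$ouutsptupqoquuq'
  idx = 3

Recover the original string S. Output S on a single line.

LF mapping: 10 3 4 0 1 14 15 12 11 5 13 16 6 7 2 8 17 18 9
Walk LF starting at row 3, prepending L[row]:
  step 1: row=3, L[3]='$', prepend. Next row=LF[3]=0
  step 2: row=0, L[0]='r', prepend. Next row=LF[0]=10
  step 3: row=10, L[10]='t', prepend. Next row=LF[10]=13
  step 4: row=13, L[13]='q', prepend. Next row=LF[13]=7
  step 5: row=7, L[7]='t', prepend. Next row=LF[7]=12
  step 6: row=12, L[12]='p', prepend. Next row=LF[12]=6
  step 7: row=6, L[6]='u', prepend. Next row=LF[6]=15
  step 8: row=15, L[15]='q', prepend. Next row=LF[15]=8
  step 9: row=8, L[8]='s', prepend. Next row=LF[8]=11
  step 10: row=11, L[11]='u', prepend. Next row=LF[11]=16
  step 11: row=16, L[16]='u', prepend. Next row=LF[16]=17
  step 12: row=17, L[17]='u', prepend. Next row=LF[17]=18
  step 13: row=18, L[18]='q', prepend. Next row=LF[18]=9
  step 14: row=9, L[9]='p', prepend. Next row=LF[9]=5
  step 15: row=5, L[5]='u', prepend. Next row=LF[5]=14
  step 16: row=14, L[14]='o', prepend. Next row=LF[14]=2
  step 17: row=2, L[2]='p', prepend. Next row=LF[2]=4
  step 18: row=4, L[4]='o', prepend. Next row=LF[4]=1
  step 19: row=1, L[1]='p', prepend. Next row=LF[1]=3
Reversed output: popoupquuusquptqtr$

Answer: popoupquuusquptqtr$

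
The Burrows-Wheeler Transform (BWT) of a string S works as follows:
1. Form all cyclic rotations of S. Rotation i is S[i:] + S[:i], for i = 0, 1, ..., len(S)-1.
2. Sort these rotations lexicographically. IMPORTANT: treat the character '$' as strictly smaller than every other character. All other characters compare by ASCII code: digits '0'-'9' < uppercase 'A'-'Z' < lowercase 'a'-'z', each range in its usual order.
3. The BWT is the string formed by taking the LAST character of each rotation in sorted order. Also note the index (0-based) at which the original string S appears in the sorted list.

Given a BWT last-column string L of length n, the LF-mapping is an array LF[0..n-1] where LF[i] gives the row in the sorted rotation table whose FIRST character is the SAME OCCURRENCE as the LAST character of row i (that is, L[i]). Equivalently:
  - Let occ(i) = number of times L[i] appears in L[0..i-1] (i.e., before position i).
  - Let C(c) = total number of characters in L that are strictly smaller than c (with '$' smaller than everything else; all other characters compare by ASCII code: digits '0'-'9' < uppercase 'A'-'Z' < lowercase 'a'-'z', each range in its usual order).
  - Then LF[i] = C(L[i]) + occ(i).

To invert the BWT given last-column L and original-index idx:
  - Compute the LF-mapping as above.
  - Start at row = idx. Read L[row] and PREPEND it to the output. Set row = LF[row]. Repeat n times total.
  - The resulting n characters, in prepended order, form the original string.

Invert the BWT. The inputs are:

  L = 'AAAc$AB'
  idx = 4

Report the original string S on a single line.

LF mapping: 1 2 3 6 0 4 5
Walk LF starting at row 4, prepending L[row]:
  step 1: row=4, L[4]='$', prepend. Next row=LF[4]=0
  step 2: row=0, L[0]='A', prepend. Next row=LF[0]=1
  step 3: row=1, L[1]='A', prepend. Next row=LF[1]=2
  step 4: row=2, L[2]='A', prepend. Next row=LF[2]=3
  step 5: row=3, L[3]='c', prepend. Next row=LF[3]=6
  step 6: row=6, L[6]='B', prepend. Next row=LF[6]=5
  step 7: row=5, L[5]='A', prepend. Next row=LF[5]=4
Reversed output: ABcAAA$

Answer: ABcAAA$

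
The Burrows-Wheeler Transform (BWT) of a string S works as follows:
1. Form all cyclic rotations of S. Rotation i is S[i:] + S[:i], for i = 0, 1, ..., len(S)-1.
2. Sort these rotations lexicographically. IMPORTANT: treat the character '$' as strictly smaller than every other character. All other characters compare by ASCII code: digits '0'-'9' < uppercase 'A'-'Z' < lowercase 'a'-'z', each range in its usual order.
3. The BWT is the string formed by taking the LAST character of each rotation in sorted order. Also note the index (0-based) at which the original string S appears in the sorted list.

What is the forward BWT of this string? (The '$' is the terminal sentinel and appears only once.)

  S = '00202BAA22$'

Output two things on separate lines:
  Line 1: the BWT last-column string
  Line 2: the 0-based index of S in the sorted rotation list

Answer: 2$0220A0AB2
1

Derivation:
All 11 rotations (rotation i = S[i:]+S[:i]):
  rot[0] = 00202BAA22$
  rot[1] = 0202BAA22$0
  rot[2] = 202BAA22$00
  rot[3] = 02BAA22$002
  rot[4] = 2BAA22$0020
  rot[5] = BAA22$00202
  rot[6] = AA22$00202B
  rot[7] = A22$00202BA
  rot[8] = 22$00202BAA
  rot[9] = 2$00202BAA2
  rot[10] = $00202BAA22
Sorted (with $ < everything):
  sorted[0] = $00202BAA22  (last char: '2')
  sorted[1] = 00202BAA22$  (last char: '$')
  sorted[2] = 0202BAA22$0  (last char: '0')
  sorted[3] = 02BAA22$002  (last char: '2')
  sorted[4] = 2$00202BAA2  (last char: '2')
  sorted[5] = 202BAA22$00  (last char: '0')
  sorted[6] = 22$00202BAA  (last char: 'A')
  sorted[7] = 2BAA22$0020  (last char: '0')
  sorted[8] = A22$00202BA  (last char: 'A')
  sorted[9] = AA22$00202B  (last char: 'B')
  sorted[10] = BAA22$00202  (last char: '2')
Last column: 2$0220A0AB2
Original string S is at sorted index 1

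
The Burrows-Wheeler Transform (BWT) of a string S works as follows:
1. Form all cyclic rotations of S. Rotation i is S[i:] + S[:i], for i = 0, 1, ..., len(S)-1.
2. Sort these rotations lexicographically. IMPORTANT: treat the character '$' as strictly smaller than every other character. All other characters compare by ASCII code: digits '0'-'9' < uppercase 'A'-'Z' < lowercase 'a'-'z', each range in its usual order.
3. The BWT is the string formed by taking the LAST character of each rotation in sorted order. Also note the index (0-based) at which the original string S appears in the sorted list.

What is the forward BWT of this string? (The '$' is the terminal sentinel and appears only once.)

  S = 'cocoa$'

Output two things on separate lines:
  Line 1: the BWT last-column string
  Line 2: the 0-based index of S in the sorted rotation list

All 6 rotations (rotation i = S[i:]+S[:i]):
  rot[0] = cocoa$
  rot[1] = ocoa$c
  rot[2] = coa$co
  rot[3] = oa$coc
  rot[4] = a$coco
  rot[5] = $cocoa
Sorted (with $ < everything):
  sorted[0] = $cocoa  (last char: 'a')
  sorted[1] = a$coco  (last char: 'o')
  sorted[2] = coa$co  (last char: 'o')
  sorted[3] = cocoa$  (last char: '$')
  sorted[4] = oa$coc  (last char: 'c')
  sorted[5] = ocoa$c  (last char: 'c')
Last column: aoo$cc
Original string S is at sorted index 3

Answer: aoo$cc
3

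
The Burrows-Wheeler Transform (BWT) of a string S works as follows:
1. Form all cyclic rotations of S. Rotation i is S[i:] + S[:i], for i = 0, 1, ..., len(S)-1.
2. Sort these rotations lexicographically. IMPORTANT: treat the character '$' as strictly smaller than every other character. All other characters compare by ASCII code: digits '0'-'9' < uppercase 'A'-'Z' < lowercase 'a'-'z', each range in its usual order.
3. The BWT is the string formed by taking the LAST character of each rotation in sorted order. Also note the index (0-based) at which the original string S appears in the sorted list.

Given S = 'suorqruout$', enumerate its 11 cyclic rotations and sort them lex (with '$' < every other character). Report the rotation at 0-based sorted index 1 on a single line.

Answer: orqruout$su

Derivation:
All 11 rotations (rotation i = S[i:]+S[:i]):
  rot[0] = suorqruout$
  rot[1] = uorqruout$s
  rot[2] = orqruout$su
  rot[3] = rqruout$suo
  rot[4] = qruout$suor
  rot[5] = ruout$suorq
  rot[6] = uout$suorqr
  rot[7] = out$suorqru
  rot[8] = ut$suorqruo
  rot[9] = t$suorqruou
  rot[10] = $suorqruout
Sorted (with $ < everything):
  sorted[0] = $suorqruout
  sorted[1] = orqruout$su
  sorted[2] = out$suorqru
  sorted[3] = qruout$suor
  sorted[4] = rqruout$suo
  sorted[5] = ruout$suorq
  sorted[6] = suorqruout$
  sorted[7] = t$suorqruou
  sorted[8] = uorqruout$s
  sorted[9] = uout$suorqr
  sorted[10] = ut$suorqruo
sorted[1] = orqruout$su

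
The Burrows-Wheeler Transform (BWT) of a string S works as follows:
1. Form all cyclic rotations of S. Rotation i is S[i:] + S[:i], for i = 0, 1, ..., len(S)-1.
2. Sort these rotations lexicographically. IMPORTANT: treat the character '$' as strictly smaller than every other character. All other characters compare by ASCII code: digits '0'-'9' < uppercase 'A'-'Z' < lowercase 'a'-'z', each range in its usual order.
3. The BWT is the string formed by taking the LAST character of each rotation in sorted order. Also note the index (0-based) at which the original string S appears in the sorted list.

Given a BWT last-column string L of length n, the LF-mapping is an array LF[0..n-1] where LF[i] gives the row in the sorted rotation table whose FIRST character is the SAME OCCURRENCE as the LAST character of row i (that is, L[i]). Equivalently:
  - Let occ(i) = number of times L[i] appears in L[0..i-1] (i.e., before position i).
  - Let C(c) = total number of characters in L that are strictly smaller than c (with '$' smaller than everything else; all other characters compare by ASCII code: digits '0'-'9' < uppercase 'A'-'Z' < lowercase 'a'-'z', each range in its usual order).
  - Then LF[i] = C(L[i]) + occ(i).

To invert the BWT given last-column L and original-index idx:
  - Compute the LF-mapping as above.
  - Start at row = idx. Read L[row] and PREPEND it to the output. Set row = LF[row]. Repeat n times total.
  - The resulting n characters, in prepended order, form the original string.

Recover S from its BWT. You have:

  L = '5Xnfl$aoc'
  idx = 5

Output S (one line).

LF mapping: 1 2 7 5 6 0 3 8 4
Walk LF starting at row 5, prepending L[row]:
  step 1: row=5, L[5]='$', prepend. Next row=LF[5]=0
  step 2: row=0, L[0]='5', prepend. Next row=LF[0]=1
  step 3: row=1, L[1]='X', prepend. Next row=LF[1]=2
  step 4: row=2, L[2]='n', prepend. Next row=LF[2]=7
  step 5: row=7, L[7]='o', prepend. Next row=LF[7]=8
  step 6: row=8, L[8]='c', prepend. Next row=LF[8]=4
  step 7: row=4, L[4]='l', prepend. Next row=LF[4]=6
  step 8: row=6, L[6]='a', prepend. Next row=LF[6]=3
  step 9: row=3, L[3]='f', prepend. Next row=LF[3]=5
Reversed output: falconX5$

Answer: falconX5$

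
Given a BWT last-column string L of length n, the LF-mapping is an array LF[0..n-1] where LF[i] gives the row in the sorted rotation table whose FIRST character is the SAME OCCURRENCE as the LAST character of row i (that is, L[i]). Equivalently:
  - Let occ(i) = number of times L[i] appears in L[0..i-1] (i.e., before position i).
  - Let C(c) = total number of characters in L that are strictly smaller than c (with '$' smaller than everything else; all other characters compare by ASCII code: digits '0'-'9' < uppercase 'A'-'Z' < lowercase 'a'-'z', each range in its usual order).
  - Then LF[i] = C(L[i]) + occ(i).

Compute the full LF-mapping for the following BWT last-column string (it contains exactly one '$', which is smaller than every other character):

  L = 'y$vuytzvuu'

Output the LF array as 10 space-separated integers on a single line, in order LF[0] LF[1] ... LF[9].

Char counts: '$':1, 't':1, 'u':3, 'v':2, 'y':2, 'z':1
C (first-col start): C('$')=0, C('t')=1, C('u')=2, C('v')=5, C('y')=7, C('z')=9
L[0]='y': occ=0, LF[0]=C('y')+0=7+0=7
L[1]='$': occ=0, LF[1]=C('$')+0=0+0=0
L[2]='v': occ=0, LF[2]=C('v')+0=5+0=5
L[3]='u': occ=0, LF[3]=C('u')+0=2+0=2
L[4]='y': occ=1, LF[4]=C('y')+1=7+1=8
L[5]='t': occ=0, LF[5]=C('t')+0=1+0=1
L[6]='z': occ=0, LF[6]=C('z')+0=9+0=9
L[7]='v': occ=1, LF[7]=C('v')+1=5+1=6
L[8]='u': occ=1, LF[8]=C('u')+1=2+1=3
L[9]='u': occ=2, LF[9]=C('u')+2=2+2=4

Answer: 7 0 5 2 8 1 9 6 3 4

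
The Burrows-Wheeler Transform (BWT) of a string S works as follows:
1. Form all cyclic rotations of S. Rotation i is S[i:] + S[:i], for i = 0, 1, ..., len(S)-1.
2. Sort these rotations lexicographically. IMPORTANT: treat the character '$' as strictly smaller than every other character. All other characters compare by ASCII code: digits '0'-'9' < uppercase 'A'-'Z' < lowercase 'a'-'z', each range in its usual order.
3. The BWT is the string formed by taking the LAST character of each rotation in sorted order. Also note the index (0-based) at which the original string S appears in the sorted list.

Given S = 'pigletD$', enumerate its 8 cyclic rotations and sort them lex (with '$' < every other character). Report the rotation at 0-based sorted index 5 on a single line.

Answer: letD$pig

Derivation:
All 8 rotations (rotation i = S[i:]+S[:i]):
  rot[0] = pigletD$
  rot[1] = igletD$p
  rot[2] = gletD$pi
  rot[3] = letD$pig
  rot[4] = etD$pigl
  rot[5] = tD$pigle
  rot[6] = D$piglet
  rot[7] = $pigletD
Sorted (with $ < everything):
  sorted[0] = $pigletD
  sorted[1] = D$piglet
  sorted[2] = etD$pigl
  sorted[3] = gletD$pi
  sorted[4] = igletD$p
  sorted[5] = letD$pig
  sorted[6] = pigletD$
  sorted[7] = tD$pigle
sorted[5] = letD$pig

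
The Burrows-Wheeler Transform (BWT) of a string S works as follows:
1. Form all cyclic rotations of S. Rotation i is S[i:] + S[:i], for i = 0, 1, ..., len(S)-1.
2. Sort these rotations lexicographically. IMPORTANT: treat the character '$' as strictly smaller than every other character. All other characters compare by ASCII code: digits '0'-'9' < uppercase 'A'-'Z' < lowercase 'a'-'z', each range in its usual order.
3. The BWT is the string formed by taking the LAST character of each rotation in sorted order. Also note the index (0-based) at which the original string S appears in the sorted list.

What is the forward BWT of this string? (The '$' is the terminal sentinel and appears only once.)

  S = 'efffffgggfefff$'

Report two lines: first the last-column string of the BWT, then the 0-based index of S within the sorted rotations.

Answer: ff$fgfeeffffggf
2

Derivation:
All 15 rotations (rotation i = S[i:]+S[:i]):
  rot[0] = efffffgggfefff$
  rot[1] = fffffgggfefff$e
  rot[2] = ffffgggfefff$ef
  rot[3] = fffgggfefff$eff
  rot[4] = ffgggfefff$efff
  rot[5] = fgggfefff$effff
  rot[6] = gggfefff$efffff
  rot[7] = ggfefff$efffffg
  rot[8] = gfefff$efffffgg
  rot[9] = fefff$efffffggg
  rot[10] = efff$efffffgggf
  rot[11] = fff$efffffgggfe
  rot[12] = ff$efffffgggfef
  rot[13] = f$efffffgggfeff
  rot[14] = $efffffgggfefff
Sorted (with $ < everything):
  sorted[0] = $efffffgggfefff  (last char: 'f')
  sorted[1] = efff$efffffgggf  (last char: 'f')
  sorted[2] = efffffgggfefff$  (last char: '$')
  sorted[3] = f$efffffgggfeff  (last char: 'f')
  sorted[4] = fefff$efffffggg  (last char: 'g')
  sorted[5] = ff$efffffgggfef  (last char: 'f')
  sorted[6] = fff$efffffgggfe  (last char: 'e')
  sorted[7] = fffffgggfefff$e  (last char: 'e')
  sorted[8] = ffffgggfefff$ef  (last char: 'f')
  sorted[9] = fffgggfefff$eff  (last char: 'f')
  sorted[10] = ffgggfefff$efff  (last char: 'f')
  sorted[11] = fgggfefff$effff  (last char: 'f')
  sorted[12] = gfefff$efffffgg  (last char: 'g')
  sorted[13] = ggfefff$efffffg  (last char: 'g')
  sorted[14] = gggfefff$efffff  (last char: 'f')
Last column: ff$fgfeeffffggf
Original string S is at sorted index 2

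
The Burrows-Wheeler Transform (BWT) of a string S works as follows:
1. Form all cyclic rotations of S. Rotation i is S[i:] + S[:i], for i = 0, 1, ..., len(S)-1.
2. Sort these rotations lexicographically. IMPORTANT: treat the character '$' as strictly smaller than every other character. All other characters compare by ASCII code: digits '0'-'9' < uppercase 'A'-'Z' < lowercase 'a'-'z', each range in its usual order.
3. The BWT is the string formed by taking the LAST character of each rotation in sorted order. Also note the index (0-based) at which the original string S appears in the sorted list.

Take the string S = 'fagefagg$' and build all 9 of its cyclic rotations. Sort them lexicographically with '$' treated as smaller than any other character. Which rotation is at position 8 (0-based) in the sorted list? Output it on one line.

Answer: gg$fagefa

Derivation:
All 9 rotations (rotation i = S[i:]+S[:i]):
  rot[0] = fagefagg$
  rot[1] = agefagg$f
  rot[2] = gefagg$fa
  rot[3] = efagg$fag
  rot[4] = fagg$fage
  rot[5] = agg$fagef
  rot[6] = gg$fagefa
  rot[7] = g$fagefag
  rot[8] = $fagefagg
Sorted (with $ < everything):
  sorted[0] = $fagefagg
  sorted[1] = agefagg$f
  sorted[2] = agg$fagef
  sorted[3] = efagg$fag
  sorted[4] = fagefagg$
  sorted[5] = fagg$fage
  sorted[6] = g$fagefag
  sorted[7] = gefagg$fa
  sorted[8] = gg$fagefa
sorted[8] = gg$fagefa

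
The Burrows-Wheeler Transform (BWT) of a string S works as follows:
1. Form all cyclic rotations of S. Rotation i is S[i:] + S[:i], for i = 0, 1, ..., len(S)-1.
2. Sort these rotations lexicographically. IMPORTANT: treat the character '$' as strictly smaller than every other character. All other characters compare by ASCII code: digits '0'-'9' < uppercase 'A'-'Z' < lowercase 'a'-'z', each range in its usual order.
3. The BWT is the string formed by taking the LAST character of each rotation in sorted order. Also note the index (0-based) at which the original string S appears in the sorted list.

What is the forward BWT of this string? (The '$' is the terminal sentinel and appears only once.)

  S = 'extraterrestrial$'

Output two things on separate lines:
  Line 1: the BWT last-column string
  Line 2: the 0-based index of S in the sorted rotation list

All 17 rotations (rotation i = S[i:]+S[:i]):
  rot[0] = extraterrestrial$
  rot[1] = xtraterrestrial$e
  rot[2] = traterrestrial$ex
  rot[3] = raterrestrial$ext
  rot[4] = aterrestrial$extr
  rot[5] = terrestrial$extra
  rot[6] = errestrial$extrat
  rot[7] = rrestrial$extrate
  rot[8] = restrial$extrater
  rot[9] = estrial$extraterr
  rot[10] = strial$extraterre
  rot[11] = trial$extraterres
  rot[12] = rial$extraterrest
  rot[13] = ial$extraterrestr
  rot[14] = al$extraterrestri
  rot[15] = l$extraterrestria
  rot[16] = $extraterrestrial
Sorted (with $ < everything):
  sorted[0] = $extraterrestrial  (last char: 'l')
  sorted[1] = al$extraterrestri  (last char: 'i')
  sorted[2] = aterrestrial$extr  (last char: 'r')
  sorted[3] = errestrial$extrat  (last char: 't')
  sorted[4] = estrial$extraterr  (last char: 'r')
  sorted[5] = extraterrestrial$  (last char: '$')
  sorted[6] = ial$extraterrestr  (last char: 'r')
  sorted[7] = l$extraterrestria  (last char: 'a')
  sorted[8] = raterrestrial$ext  (last char: 't')
  sorted[9] = restrial$extrater  (last char: 'r')
  sorted[10] = rial$extraterrest  (last char: 't')
  sorted[11] = rrestrial$extrate  (last char: 'e')
  sorted[12] = strial$extraterre  (last char: 'e')
  sorted[13] = terrestrial$extra  (last char: 'a')
  sorted[14] = traterrestrial$ex  (last char: 'x')
  sorted[15] = trial$extraterres  (last char: 's')
  sorted[16] = xtraterrestrial$e  (last char: 'e')
Last column: lirtr$ratrteeaxse
Original string S is at sorted index 5

Answer: lirtr$ratrteeaxse
5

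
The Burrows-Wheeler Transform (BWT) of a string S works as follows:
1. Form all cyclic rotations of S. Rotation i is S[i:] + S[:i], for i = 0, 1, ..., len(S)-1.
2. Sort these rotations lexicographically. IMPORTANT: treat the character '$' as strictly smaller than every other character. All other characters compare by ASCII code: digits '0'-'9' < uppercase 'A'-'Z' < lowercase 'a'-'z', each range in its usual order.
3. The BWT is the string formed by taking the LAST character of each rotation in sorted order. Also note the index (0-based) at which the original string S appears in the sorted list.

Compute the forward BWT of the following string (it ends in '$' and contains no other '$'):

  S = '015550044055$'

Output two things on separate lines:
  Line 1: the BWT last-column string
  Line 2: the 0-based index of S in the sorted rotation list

All 13 rotations (rotation i = S[i:]+S[:i]):
  rot[0] = 015550044055$
  rot[1] = 15550044055$0
  rot[2] = 5550044055$01
  rot[3] = 550044055$015
  rot[4] = 50044055$0155
  rot[5] = 0044055$01555
  rot[6] = 044055$015550
  rot[7] = 44055$0155500
  rot[8] = 4055$01555004
  rot[9] = 055$015550044
  rot[10] = 55$0155500440
  rot[11] = 5$01555004405
  rot[12] = $015550044055
Sorted (with $ < everything):
  sorted[0] = $015550044055  (last char: '5')
  sorted[1] = 0044055$01555  (last char: '5')
  sorted[2] = 015550044055$  (last char: '$')
  sorted[3] = 044055$015550  (last char: '0')
  sorted[4] = 055$015550044  (last char: '4')
  sorted[5] = 15550044055$0  (last char: '0')
  sorted[6] = 4055$01555004  (last char: '4')
  sorted[7] = 44055$0155500  (last char: '0')
  sorted[8] = 5$01555004405  (last char: '5')
  sorted[9] = 50044055$0155  (last char: '5')
  sorted[10] = 55$0155500440  (last char: '0')
  sorted[11] = 550044055$015  (last char: '5')
  sorted[12] = 5550044055$01  (last char: '1')
Last column: 55$0404055051
Original string S is at sorted index 2

Answer: 55$0404055051
2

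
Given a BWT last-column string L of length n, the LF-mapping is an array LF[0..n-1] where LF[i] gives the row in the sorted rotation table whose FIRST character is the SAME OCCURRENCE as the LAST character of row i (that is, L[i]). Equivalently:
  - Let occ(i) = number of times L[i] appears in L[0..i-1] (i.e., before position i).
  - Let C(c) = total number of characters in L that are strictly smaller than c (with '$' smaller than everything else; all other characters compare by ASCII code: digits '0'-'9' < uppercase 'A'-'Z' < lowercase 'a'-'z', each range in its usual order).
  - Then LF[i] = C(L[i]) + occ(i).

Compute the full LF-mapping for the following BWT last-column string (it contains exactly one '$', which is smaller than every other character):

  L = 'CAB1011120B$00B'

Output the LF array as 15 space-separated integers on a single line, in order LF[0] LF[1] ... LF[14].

Answer: 14 10 11 5 1 6 7 8 9 2 12 0 3 4 13

Derivation:
Char counts: '$':1, '0':4, '1':4, '2':1, 'A':1, 'B':3, 'C':1
C (first-col start): C('$')=0, C('0')=1, C('1')=5, C('2')=9, C('A')=10, C('B')=11, C('C')=14
L[0]='C': occ=0, LF[0]=C('C')+0=14+0=14
L[1]='A': occ=0, LF[1]=C('A')+0=10+0=10
L[2]='B': occ=0, LF[2]=C('B')+0=11+0=11
L[3]='1': occ=0, LF[3]=C('1')+0=5+0=5
L[4]='0': occ=0, LF[4]=C('0')+0=1+0=1
L[5]='1': occ=1, LF[5]=C('1')+1=5+1=6
L[6]='1': occ=2, LF[6]=C('1')+2=5+2=7
L[7]='1': occ=3, LF[7]=C('1')+3=5+3=8
L[8]='2': occ=0, LF[8]=C('2')+0=9+0=9
L[9]='0': occ=1, LF[9]=C('0')+1=1+1=2
L[10]='B': occ=1, LF[10]=C('B')+1=11+1=12
L[11]='$': occ=0, LF[11]=C('$')+0=0+0=0
L[12]='0': occ=2, LF[12]=C('0')+2=1+2=3
L[13]='0': occ=3, LF[13]=C('0')+3=1+3=4
L[14]='B': occ=2, LF[14]=C('B')+2=11+2=13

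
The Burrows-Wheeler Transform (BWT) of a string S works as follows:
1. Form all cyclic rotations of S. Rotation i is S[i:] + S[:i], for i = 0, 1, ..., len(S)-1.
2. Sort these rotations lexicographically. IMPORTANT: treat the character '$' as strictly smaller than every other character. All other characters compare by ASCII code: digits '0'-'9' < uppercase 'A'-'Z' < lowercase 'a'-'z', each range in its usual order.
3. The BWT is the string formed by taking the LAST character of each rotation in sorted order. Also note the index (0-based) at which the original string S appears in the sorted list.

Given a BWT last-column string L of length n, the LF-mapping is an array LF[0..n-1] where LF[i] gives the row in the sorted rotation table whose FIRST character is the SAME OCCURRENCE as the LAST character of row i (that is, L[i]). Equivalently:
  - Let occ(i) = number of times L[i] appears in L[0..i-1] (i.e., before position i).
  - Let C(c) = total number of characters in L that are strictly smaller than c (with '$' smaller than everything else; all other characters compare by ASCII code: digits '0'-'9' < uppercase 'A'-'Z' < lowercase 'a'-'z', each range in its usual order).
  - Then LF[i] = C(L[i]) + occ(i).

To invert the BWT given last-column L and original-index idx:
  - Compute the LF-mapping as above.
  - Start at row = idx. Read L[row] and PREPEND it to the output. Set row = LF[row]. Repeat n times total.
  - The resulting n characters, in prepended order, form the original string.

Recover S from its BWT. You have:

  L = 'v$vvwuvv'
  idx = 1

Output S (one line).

Answer: uvvwvvv$

Derivation:
LF mapping: 2 0 3 4 7 1 5 6
Walk LF starting at row 1, prepending L[row]:
  step 1: row=1, L[1]='$', prepend. Next row=LF[1]=0
  step 2: row=0, L[0]='v', prepend. Next row=LF[0]=2
  step 3: row=2, L[2]='v', prepend. Next row=LF[2]=3
  step 4: row=3, L[3]='v', prepend. Next row=LF[3]=4
  step 5: row=4, L[4]='w', prepend. Next row=LF[4]=7
  step 6: row=7, L[7]='v', prepend. Next row=LF[7]=6
  step 7: row=6, L[6]='v', prepend. Next row=LF[6]=5
  step 8: row=5, L[5]='u', prepend. Next row=LF[5]=1
Reversed output: uvvwvvv$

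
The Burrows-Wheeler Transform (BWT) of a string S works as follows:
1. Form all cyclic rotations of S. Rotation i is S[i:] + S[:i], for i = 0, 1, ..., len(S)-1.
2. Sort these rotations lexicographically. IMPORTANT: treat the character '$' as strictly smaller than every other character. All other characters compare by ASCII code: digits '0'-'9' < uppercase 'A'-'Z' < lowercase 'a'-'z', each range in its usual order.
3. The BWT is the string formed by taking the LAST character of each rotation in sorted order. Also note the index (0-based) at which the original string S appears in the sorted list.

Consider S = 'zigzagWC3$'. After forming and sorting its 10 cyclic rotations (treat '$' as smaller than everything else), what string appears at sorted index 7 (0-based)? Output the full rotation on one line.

All 10 rotations (rotation i = S[i:]+S[:i]):
  rot[0] = zigzagWC3$
  rot[1] = igzagWC3$z
  rot[2] = gzagWC3$zi
  rot[3] = zagWC3$zig
  rot[4] = agWC3$zigz
  rot[5] = gWC3$zigza
  rot[6] = WC3$zigzag
  rot[7] = C3$zigzagW
  rot[8] = 3$zigzagWC
  rot[9] = $zigzagWC3
Sorted (with $ < everything):
  sorted[0] = $zigzagWC3
  sorted[1] = 3$zigzagWC
  sorted[2] = C3$zigzagW
  sorted[3] = WC3$zigzag
  sorted[4] = agWC3$zigz
  sorted[5] = gWC3$zigza
  sorted[6] = gzagWC3$zi
  sorted[7] = igzagWC3$z
  sorted[8] = zagWC3$zig
  sorted[9] = zigzagWC3$
sorted[7] = igzagWC3$z

Answer: igzagWC3$z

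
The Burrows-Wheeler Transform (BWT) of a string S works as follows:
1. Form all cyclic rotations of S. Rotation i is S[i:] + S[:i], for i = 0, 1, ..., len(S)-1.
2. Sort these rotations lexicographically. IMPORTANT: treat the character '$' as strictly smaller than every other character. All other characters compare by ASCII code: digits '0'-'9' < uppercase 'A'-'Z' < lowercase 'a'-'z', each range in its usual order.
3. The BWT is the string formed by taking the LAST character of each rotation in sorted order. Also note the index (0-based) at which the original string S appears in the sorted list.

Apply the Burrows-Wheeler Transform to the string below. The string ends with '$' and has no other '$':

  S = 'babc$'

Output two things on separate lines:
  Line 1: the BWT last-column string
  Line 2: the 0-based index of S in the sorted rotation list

Answer: cb$ab
2

Derivation:
All 5 rotations (rotation i = S[i:]+S[:i]):
  rot[0] = babc$
  rot[1] = abc$b
  rot[2] = bc$ba
  rot[3] = c$bab
  rot[4] = $babc
Sorted (with $ < everything):
  sorted[0] = $babc  (last char: 'c')
  sorted[1] = abc$b  (last char: 'b')
  sorted[2] = babc$  (last char: '$')
  sorted[3] = bc$ba  (last char: 'a')
  sorted[4] = c$bab  (last char: 'b')
Last column: cb$ab
Original string S is at sorted index 2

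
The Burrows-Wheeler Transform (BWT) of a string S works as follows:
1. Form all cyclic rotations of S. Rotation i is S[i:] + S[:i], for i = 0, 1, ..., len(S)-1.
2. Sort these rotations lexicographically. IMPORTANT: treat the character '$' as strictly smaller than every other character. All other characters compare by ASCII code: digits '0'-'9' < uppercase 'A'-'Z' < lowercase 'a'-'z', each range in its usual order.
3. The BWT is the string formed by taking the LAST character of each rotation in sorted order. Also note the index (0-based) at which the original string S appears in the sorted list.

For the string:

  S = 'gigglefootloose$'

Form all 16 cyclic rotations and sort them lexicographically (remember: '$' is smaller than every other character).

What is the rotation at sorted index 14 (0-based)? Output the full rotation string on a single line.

Answer: se$gigglefootloo

Derivation:
All 16 rotations (rotation i = S[i:]+S[:i]):
  rot[0] = gigglefootloose$
  rot[1] = igglefootloose$g
  rot[2] = gglefootloose$gi
  rot[3] = glefootloose$gig
  rot[4] = lefootloose$gigg
  rot[5] = efootloose$giggl
  rot[6] = footloose$giggle
  rot[7] = ootloose$gigglef
  rot[8] = otloose$gigglefo
  rot[9] = tloose$gigglefoo
  rot[10] = loose$gigglefoot
  rot[11] = oose$gigglefootl
  rot[12] = ose$gigglefootlo
  rot[13] = se$gigglefootloo
  rot[14] = e$gigglefootloos
  rot[15] = $gigglefootloose
Sorted (with $ < everything):
  sorted[0] = $gigglefootloose
  sorted[1] = e$gigglefootloos
  sorted[2] = efootloose$giggl
  sorted[3] = footloose$giggle
  sorted[4] = gglefootloose$gi
  sorted[5] = gigglefootloose$
  sorted[6] = glefootloose$gig
  sorted[7] = igglefootloose$g
  sorted[8] = lefootloose$gigg
  sorted[9] = loose$gigglefoot
  sorted[10] = oose$gigglefootl
  sorted[11] = ootloose$gigglef
  sorted[12] = ose$gigglefootlo
  sorted[13] = otloose$gigglefo
  sorted[14] = se$gigglefootloo
  sorted[15] = tloose$gigglefoo
sorted[14] = se$gigglefootloo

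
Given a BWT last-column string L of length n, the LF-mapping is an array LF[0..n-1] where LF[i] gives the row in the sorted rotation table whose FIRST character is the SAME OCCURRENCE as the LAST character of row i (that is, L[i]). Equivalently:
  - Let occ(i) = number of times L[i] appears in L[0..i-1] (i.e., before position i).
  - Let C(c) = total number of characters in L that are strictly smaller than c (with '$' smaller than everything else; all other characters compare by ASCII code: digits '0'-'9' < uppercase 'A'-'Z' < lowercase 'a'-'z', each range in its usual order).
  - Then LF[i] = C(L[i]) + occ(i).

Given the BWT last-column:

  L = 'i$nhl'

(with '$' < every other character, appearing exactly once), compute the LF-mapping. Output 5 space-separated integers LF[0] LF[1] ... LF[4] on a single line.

Answer: 2 0 4 1 3

Derivation:
Char counts: '$':1, 'h':1, 'i':1, 'l':1, 'n':1
C (first-col start): C('$')=0, C('h')=1, C('i')=2, C('l')=3, C('n')=4
L[0]='i': occ=0, LF[0]=C('i')+0=2+0=2
L[1]='$': occ=0, LF[1]=C('$')+0=0+0=0
L[2]='n': occ=0, LF[2]=C('n')+0=4+0=4
L[3]='h': occ=0, LF[3]=C('h')+0=1+0=1
L[4]='l': occ=0, LF[4]=C('l')+0=3+0=3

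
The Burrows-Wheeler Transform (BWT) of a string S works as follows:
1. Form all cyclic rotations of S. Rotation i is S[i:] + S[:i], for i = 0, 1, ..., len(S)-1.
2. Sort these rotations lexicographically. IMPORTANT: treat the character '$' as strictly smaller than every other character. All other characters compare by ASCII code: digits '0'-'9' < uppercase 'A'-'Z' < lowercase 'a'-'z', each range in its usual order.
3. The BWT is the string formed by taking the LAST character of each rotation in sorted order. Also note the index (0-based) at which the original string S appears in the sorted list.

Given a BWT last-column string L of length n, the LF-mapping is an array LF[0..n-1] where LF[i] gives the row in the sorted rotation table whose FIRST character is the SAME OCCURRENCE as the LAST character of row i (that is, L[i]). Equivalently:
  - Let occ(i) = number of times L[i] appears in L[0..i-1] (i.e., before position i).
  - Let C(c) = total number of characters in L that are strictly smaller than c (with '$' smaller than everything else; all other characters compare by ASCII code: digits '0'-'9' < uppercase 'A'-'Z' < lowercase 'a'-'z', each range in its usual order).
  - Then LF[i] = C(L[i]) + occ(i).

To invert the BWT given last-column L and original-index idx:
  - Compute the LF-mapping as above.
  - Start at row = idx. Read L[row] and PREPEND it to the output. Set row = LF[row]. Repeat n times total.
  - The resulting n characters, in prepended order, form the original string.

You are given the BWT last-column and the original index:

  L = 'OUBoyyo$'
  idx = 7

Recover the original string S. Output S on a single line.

Answer: yoyoUBO$

Derivation:
LF mapping: 2 3 1 4 6 7 5 0
Walk LF starting at row 7, prepending L[row]:
  step 1: row=7, L[7]='$', prepend. Next row=LF[7]=0
  step 2: row=0, L[0]='O', prepend. Next row=LF[0]=2
  step 3: row=2, L[2]='B', prepend. Next row=LF[2]=1
  step 4: row=1, L[1]='U', prepend. Next row=LF[1]=3
  step 5: row=3, L[3]='o', prepend. Next row=LF[3]=4
  step 6: row=4, L[4]='y', prepend. Next row=LF[4]=6
  step 7: row=6, L[6]='o', prepend. Next row=LF[6]=5
  step 8: row=5, L[5]='y', prepend. Next row=LF[5]=7
Reversed output: yoyoUBO$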